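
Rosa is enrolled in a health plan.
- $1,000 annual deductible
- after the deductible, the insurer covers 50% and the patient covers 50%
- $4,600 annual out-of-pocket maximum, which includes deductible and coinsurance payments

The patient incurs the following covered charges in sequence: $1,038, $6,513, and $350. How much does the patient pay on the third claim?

$175

Claim 1 ($1,038): $1,000 to deductible, leaving $38; patient's 50% is $19. Patient pays $1,019; OOP now $1,019.
Claim 2 ($6,513): deductible already satisfied, so patient's share is 50% × $6,513 = $3,256.50. Patient owes $3,256.50 (running OOP $4,275.50).
Claim 3 ($350): 50% coinsurance on $350 = $175. Patient pays $175; OOP now $4,450.50.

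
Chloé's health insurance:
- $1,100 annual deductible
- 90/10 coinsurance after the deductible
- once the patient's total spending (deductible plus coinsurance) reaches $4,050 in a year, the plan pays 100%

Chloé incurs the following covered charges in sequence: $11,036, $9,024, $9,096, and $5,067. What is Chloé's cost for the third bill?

#1 ($11,036): $1,100 to deductible, leaving $9,936; patient's 10% is $993.60. Patient owes $2,093.60 (running OOP $2,093.60).
#2 ($9,024): deductible met; 10% of $9,024 = $902.40. Patient pays $902.40; OOP now $2,996.
#3 ($9,096): deductible met; 10% of $9,096 = $909.60. Cost to patient: $909.60. OOP to date $3,905.60.

$909.60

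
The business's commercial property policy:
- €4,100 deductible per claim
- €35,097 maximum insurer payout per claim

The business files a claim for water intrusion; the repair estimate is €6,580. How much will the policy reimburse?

Less the €4,100 deductible: €6,580 − €4,100 = €2,480.
€2,480 ≤ €35,097, so the limit doesn't bind; insurer pays €2,480.

€2,480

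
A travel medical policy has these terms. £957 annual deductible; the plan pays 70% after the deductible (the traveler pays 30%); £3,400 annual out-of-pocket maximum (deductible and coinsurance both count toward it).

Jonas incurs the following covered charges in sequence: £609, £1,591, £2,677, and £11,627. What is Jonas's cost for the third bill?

£803.10

Claim 1 — £609: fully absorbed by the deductible. Cost to traveler: £609. OOP to date £609.
Claim 2 — £1,591: £348 to deductible, leaving £1,243; coinsurance £1,243 × 30% = £372.90. Traveler pays £720.90; OOP now £1,329.90.
Claim 3 — £2,677: deductible met; 30% of £2,677 = £803.10. Cost to traveler: £803.10. OOP to date £2,133.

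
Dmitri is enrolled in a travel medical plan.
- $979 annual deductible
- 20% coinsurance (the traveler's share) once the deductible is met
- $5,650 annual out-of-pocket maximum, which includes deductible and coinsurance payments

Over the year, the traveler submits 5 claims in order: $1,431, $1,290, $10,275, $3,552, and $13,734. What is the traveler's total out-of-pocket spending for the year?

$5,650

#1 ($1,431): $979 finishes the deductible; $452 goes to coinsurance; coinsurance $452 × 20% = $90.40. Traveler pays $1,069.40; OOP now $1,069.40.
#2 ($1,290): deductible met; 20% of $1,290 = $258. Cost to traveler: $258. OOP to date $1,327.40.
#3 ($10,275): deductible met; 20% of $10,275 = $2,055. Cost to traveler: $2,055. OOP to date $3,382.40.
#4 ($3,552): 20% coinsurance on $3,552 = $710.40. Traveler owes $710.40 (running OOP $4,092.80).
#5 ($13,734): deductible already satisfied, so traveler's share is 20% × $13,734 = $2,746.80. That would push OOP to $6,839.60, over the $5,650 cap, so traveler pays $5,650 − $4,092.80 = $1,557.20.
Total paid by the traveler: $1,069.40 + $258 + $2,055 + $710.40 + $1,557.20 = $5,650.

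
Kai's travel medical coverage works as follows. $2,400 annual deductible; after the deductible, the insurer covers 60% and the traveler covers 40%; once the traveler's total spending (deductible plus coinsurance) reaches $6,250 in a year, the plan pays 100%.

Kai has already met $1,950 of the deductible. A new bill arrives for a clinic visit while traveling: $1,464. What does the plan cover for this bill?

$608.40

$1,950 of the $2,400 deductible is already met, leaving $450.
After the $450 deductible portion, $1,464 − $450 = $1,014 is subject to coinsurance.
Traveler's 40% share of $1,014 is $405.60.
Traveler responsibility before any cap: $450 + $405.60 = $855.60.
Cumulative spending $1,950 + $855.60 = $2,805.60 stays under the $6,250 maximum.
Insurer pays the balance: $1,464 − $855.60 = $608.40.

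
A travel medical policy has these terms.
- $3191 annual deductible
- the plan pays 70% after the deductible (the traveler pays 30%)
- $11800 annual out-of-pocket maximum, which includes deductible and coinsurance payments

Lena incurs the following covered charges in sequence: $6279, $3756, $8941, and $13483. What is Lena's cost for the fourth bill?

Bill 1, $6279: $3191 to deductible, leaving $3088; traveler's 30% is $926.40. Cost to traveler: $4117.40. OOP to date $4117.40.
Bill 2, $3756: deductible met; 30% of $3756 = $1126.80. Traveler owes $1126.80 (running OOP $5244.20).
Bill 3, $8941: deductible met; 30% of $8941 = $2682.30. Traveler pays $2682.30; OOP now $7926.50.
Bill 4, $13483: deductible met; 30% of $13483 = $4044.90. OOP would hit $11971.40 > $11800, so the cap limits the traveler to $11800 − $7926.50 = $3873.50.

$3873.50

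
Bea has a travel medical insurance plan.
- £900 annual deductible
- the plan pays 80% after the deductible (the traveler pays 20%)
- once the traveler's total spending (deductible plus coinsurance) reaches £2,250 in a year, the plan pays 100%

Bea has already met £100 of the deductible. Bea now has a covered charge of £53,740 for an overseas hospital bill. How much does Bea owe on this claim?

£2,150

Deductible still to meet: £900 − £100 = £800.
After the £800 deductible portion, £53,740 − £800 = £52,940 is subject to coinsurance.
20% of £52,940 = £10,588 falls to the traveler.
So the traveler owes £800 + £10,588 = £11,388 before any cap.
That would bring total out-of-pocket to £11,488, past the £2,250 cap. The traveler is capped at £2,250 − £100 = £2,150 on this claim.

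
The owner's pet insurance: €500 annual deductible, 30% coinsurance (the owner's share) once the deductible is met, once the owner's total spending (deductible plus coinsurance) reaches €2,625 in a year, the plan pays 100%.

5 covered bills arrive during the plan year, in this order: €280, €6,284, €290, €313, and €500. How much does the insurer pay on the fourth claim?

Claim 1 (€280): entire amount goes to the deductible. Cost to owner: €280. OOP to date €280. Insurer: €280 − €280 = €0.
Claim 2 (€6,284): deductible takes €220, €6,064 remains; owner's 30% is €1,819.20. Owner pays €2,039.20; OOP now €2,319.20. Insurer: €6,284 − €2,039.20 = €4,244.80.
Claim 3 (€290): deductible already satisfied, so owner's share is 30% × €290 = €87. Cost to owner: €87. OOP to date €2,406.20. Insurer: €290 − €87 = €203.
Claim 4 (€313): 30% coinsurance on €313 = €93.90. Owner pays €93.90; OOP now €2,500.10. Plan pays €313 − €93.90 = €219.10.

€219.10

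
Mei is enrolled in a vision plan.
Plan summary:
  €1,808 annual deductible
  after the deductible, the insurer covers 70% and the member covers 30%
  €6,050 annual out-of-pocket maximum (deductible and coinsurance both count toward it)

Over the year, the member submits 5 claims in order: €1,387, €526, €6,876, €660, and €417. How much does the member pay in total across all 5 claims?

Bill 1, €1,387: all of it applies to the deductible. Cost to member: €1,387. OOP to date €1,387.
Bill 2, €526: €421 finishes the deductible; €105 goes to coinsurance; 30% of €105 = €31.50. Member owes €452.50 (running OOP €1,839.50).
Bill 3, €6,876: deductible met; 30% of €6,876 = €2,062.80. Member owes €2,062.80 (running OOP €3,902.30).
Bill 4, €660: deductible met; 30% of €660 = €198. Cost to member: €198. OOP to date €4,100.30.
Bill 5, €417: deductible met; 30% of €417 = €125.10. Member pays €125.10; OOP now €4,225.40.
Summing the member's payments: €1,387 + €452.50 + €2,062.80 + €198 + €125.10 = €4,225.40.

€4,225.40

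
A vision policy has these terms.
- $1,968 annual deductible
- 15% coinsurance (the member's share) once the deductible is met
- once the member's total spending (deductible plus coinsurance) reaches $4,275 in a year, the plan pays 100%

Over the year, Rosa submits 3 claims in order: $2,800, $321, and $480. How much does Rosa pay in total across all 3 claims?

#1 ($2,800): $1,968 to deductible, leaving $832; 15% of $832 = $124.80. Member owes $2,092.80 (running OOP $2,092.80).
#2 ($321): deductible already satisfied, so member's share is 15% × $321 = $48.15. Member pays $48.15; OOP now $2,140.95.
#3 ($480): deductible met; 15% of $480 = $72. Cost to member: $72. OOP to date $2,212.95.
Total paid by the member: $2,092.80 + $48.15 + $72 = $2,212.95.

$2,212.95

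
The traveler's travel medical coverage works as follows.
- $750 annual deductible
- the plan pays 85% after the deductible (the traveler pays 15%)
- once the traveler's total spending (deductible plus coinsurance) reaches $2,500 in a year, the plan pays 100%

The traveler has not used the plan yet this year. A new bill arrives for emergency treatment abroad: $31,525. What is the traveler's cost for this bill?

$2,500

The full $750 deductible is still open; $750 of this bill applies to it.
That leaves $31,525 − $750 = $30,775 for coinsurance.
Coinsurance: $30,775 × 15% = $4,616.25.
That puts the traveler's cost at $750 + $4,616.25 = $5,366.25 before any cap.
Year-to-date out-of-pocket would reach $0 + $5,366.25 = $5,366.25, above the $2,500 maximum, so the traveler pays only $2,500 − $0 = $2,500.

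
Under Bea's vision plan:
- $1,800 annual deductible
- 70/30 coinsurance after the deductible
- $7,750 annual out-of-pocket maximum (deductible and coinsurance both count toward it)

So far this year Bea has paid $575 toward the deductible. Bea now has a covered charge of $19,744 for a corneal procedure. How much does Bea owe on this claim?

Remaining deductible: $1,800 − $575 = $1,225.
The remaining $18,519 (= $19,744 − $1,225) moves to coinsurance.
Coinsurance: $18,519 × 30% = $5,555.70.
Member responsibility before any cap: $1,225 + $5,555.70 = $6,780.70.
Cumulative spending $575 + $6,780.70 = $7,355.70 stays under the $7,750 maximum.

$6,780.70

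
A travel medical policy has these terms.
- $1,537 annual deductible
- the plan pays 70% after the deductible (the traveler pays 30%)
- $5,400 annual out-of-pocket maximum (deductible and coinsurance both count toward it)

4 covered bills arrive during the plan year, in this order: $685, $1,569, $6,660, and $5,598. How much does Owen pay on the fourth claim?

Bill 1, $685: fully absorbed by the deductible. Cost to traveler: $685. OOP to date $685.
Bill 2, $1,569: $852 finishes the deductible; $717 goes to coinsurance; coinsurance $717 × 30% = $215.10. Cost to traveler: $1,067.10. OOP to date $1,752.10.
Bill 3, $6,660: deductible already satisfied, so traveler's share is 30% × $6,660 = $1,998. Traveler owes $1,998 (running OOP $3,750.10).
Bill 4, $5,598: 30% coinsurance on $5,598 = $1,679.40. That would push OOP to $5,429.50, over the $5,400 cap, so traveler pays $5,400 − $3,750.10 = $1,649.90.

$1,649.90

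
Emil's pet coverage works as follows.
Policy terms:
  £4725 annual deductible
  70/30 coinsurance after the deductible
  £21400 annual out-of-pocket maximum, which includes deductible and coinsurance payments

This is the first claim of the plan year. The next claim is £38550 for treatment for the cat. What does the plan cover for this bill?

The full £4725 deductible is still open; £4725 of this bill applies to it.
After the £4725 deductible portion, £38550 − £4725 = £33825 is subject to coinsurance.
30% of £33825 = £10147.50 falls to the owner.
So the owner owes £4725 + £10147.50 = £14872.50 before any cap.
Cumulative spending £0 + £14872.50 = £14872.50 stays under the £21400 maximum.
The plan picks up £38550 − £14872.50 = £23677.50.

£23677.50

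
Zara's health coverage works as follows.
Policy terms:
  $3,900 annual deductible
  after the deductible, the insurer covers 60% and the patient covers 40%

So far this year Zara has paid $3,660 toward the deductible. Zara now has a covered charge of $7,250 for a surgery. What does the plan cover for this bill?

Deductible still to meet: $3,900 − $3,660 = $240.
After the $240 deductible portion, $7,250 − $240 = $7,010 is subject to coinsurance.
Coinsurance: $7,010 × 40% = $2,804.
Patient responsibility: $240 + $2,804 = $3,044.
Insurer pays the balance: $7,250 − $3,044 = $4,206.

$4,206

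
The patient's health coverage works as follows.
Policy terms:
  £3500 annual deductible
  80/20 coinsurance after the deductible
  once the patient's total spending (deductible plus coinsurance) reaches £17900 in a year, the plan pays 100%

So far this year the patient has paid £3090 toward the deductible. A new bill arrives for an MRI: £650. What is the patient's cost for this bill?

£458

Remaining deductible: £3500 − £3090 = £410.
After the £410 deductible portion, £650 − £410 = £240 is subject to coinsurance.
20% of £240 = £48 falls to the patient.
Patient responsibility before any cap: £410 + £48 = £458.
Total out-of-pocket so far would be £3090 + £458 = £3548, below the £17900 cap — no reduction.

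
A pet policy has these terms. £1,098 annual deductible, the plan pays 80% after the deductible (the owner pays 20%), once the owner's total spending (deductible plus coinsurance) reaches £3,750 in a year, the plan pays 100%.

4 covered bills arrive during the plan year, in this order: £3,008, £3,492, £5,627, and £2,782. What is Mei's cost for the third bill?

£1,125.40

#1 (£3,008): deductible takes £1,098, £1,910 remains; 20% of £1,910 = £382. Owner owes £1,480 (running OOP £1,480).
#2 (£3,492): deductible met; 20% of £3,492 = £698.40. Owner pays £698.40; OOP now £2,178.40.
#3 (£5,627): deductible met; 20% of £5,627 = £1,125.40. Cost to owner: £1,125.40. OOP to date £3,303.80.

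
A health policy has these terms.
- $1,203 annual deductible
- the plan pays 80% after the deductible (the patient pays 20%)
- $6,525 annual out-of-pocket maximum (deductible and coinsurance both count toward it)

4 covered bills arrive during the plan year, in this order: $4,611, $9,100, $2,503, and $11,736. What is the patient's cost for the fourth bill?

#1 ($4,611): $1,203 to deductible, leaving $3,408; coinsurance $3,408 × 20% = $681.60. Patient pays $1,884.60; OOP now $1,884.60.
#2 ($9,100): deductible already satisfied, so patient's share is 20% × $9,100 = $1,820. Patient owes $1,820 (running OOP $3,704.60).
#3 ($2,503): deductible already satisfied, so patient's share is 20% × $2,503 = $500.60. Patient owes $500.60 (running OOP $4,205.20).
#4 ($11,736): 20% coinsurance on $11,736 = $2,347.20. That would push OOP to $6,552.40, over the $6,525 cap, so patient pays $6,525 − $4,205.20 = $2,319.80.

$2,319.80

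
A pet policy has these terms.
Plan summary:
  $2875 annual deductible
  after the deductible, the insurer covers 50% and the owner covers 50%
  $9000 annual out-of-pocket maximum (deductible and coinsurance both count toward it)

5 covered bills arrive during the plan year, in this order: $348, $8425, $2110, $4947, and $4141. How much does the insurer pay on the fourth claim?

#1 ($348): all of it applies to the deductible. Owner pays $348; OOP now $348. Plan pays $348 − $348 = $0.
#2 ($8425): $2527 finishes the deductible; $5898 goes to coinsurance; coinsurance $5898 × 50% = $2949. Cost to owner: $5476. OOP to date $5824. Plan pays $8425 − $5476 = $2949.
#3 ($2110): 50% coinsurance on $2110 = $1055. Owner pays $1055; OOP now $6879. Plan pays $2110 − $1055 = $1055.
#4 ($4947): 50% coinsurance on $4947 = $2473.50. Adding that to $6879 gives $9352.50, past the $9000 cap; owner pays only $9000 − $6879 = $2121. Plan pays $4947 − $2121 = $2826.

$2826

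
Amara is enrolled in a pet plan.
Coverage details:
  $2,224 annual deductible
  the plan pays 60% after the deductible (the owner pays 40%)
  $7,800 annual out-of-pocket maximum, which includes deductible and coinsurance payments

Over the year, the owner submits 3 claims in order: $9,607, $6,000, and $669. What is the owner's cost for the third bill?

$222.80

Claim 1 ($9,607): $2,224 to deductible, leaving $7,383; coinsurance $7,383 × 40% = $2,953.20. Owner pays $5,177.20; OOP now $5,177.20.
Claim 2 ($6,000): deductible met; 40% of $6,000 = $2,400. Cost to owner: $2,400. OOP to date $7,577.20.
Claim 3 ($669): deductible met; 40% of $669 = $267.60. OOP would hit $7,844.80 > $7,800, so the cap limits the owner to $7,800 − $7,577.20 = $222.80.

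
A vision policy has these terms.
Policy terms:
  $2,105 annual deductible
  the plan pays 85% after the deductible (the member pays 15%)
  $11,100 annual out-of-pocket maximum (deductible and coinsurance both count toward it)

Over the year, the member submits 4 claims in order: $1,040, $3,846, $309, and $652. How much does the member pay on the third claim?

#1 ($1,040): entire amount goes to the deductible. Member pays $1,040; OOP now $1,040.
#2 ($3,846): deductible takes $1,065, $2,781 remains; coinsurance $2,781 × 15% = $417.15. Member owes $1,482.15 (running OOP $2,522.15).
#3 ($309): deductible met; 15% of $309 = $46.35. Cost to member: $46.35. OOP to date $2,568.50.

$46.35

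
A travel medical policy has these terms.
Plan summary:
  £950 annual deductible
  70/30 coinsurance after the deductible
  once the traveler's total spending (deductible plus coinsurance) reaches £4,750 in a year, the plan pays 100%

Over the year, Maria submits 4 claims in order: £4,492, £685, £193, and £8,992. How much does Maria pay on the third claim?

#1 (£4,492): deductible takes £950, £3,542 remains; traveler's 30% is £1,062.60. Cost to traveler: £2,012.60. OOP to date £2,012.60.
#2 (£685): 30% coinsurance on £685 = £205.50. Cost to traveler: £205.50. OOP to date £2,218.10.
#3 (£193): deductible already satisfied, so traveler's share is 30% × £193 = £57.90. Traveler owes £57.90 (running OOP £2,276).

£57.90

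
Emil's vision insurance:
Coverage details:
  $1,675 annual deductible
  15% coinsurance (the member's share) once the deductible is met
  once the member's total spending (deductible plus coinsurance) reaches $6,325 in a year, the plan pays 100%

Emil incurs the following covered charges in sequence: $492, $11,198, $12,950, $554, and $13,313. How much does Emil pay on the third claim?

$1,942.50

Bill 1, $492: all of it applies to the deductible. Cost to member: $492. OOP to date $492.
Bill 2, $11,198: $1,183 to deductible, leaving $10,015; coinsurance $10,015 × 15% = $1,502.25. Member owes $2,685.25 (running OOP $3,177.25).
Bill 3, $12,950: deductible met; 15% of $12,950 = $1,942.50. Member owes $1,942.50 (running OOP $5,119.75).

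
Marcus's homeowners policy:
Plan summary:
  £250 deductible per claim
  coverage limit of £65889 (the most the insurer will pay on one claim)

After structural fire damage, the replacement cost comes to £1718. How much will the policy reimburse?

Less the £250 deductible: £1718 − £250 = £1468.
£1468 ≤ £65889, so the limit doesn't bind; insurer pays £1468.

£1468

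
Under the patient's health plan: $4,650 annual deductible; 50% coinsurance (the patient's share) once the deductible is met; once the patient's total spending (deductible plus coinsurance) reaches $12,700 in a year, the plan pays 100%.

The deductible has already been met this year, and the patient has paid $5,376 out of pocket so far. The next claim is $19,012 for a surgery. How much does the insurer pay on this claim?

With the deductible met, the entire $19,012 is subject to coinsurance.
Patient's 50% share of $19,012 is $9,506.
That would bring total out-of-pocket to $14,882, past the $12,700 cap. The patient is capped at $12,700 − $5,376 = $7,324 on this claim.
Insurer pays the balance: $19,012 − $7,324 = $11,688.

$11,688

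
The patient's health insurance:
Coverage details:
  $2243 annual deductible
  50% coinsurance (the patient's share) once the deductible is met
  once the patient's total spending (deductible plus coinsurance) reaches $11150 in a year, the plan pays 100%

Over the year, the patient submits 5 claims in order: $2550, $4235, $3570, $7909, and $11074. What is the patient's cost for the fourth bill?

$3954.50

#1 ($2550): $2243 to deductible, leaving $307; coinsurance $307 × 50% = $153.50. Cost to patient: $2396.50. OOP to date $2396.50.
#2 ($4235): deductible met; 50% of $4235 = $2117.50. Cost to patient: $2117.50. OOP to date $4514.
#3 ($3570): deductible already satisfied, so patient's share is 50% × $3570 = $1785. Patient owes $1785 (running OOP $6299).
#4 ($7909): deductible met; 50% of $7909 = $3954.50. Cost to patient: $3954.50. OOP to date $10253.50.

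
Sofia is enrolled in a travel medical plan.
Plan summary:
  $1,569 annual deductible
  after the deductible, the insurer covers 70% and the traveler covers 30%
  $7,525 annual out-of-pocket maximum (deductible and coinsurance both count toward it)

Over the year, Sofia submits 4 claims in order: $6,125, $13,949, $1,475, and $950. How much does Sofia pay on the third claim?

$404.50

#1 ($6,125): deductible takes $1,569, $4,556 remains; traveler's 30% is $1,366.80. Cost to traveler: $2,935.80. OOP to date $2,935.80.
#2 ($13,949): deductible met; 30% of $13,949 = $4,184.70. Cost to traveler: $4,184.70. OOP to date $7,120.50.
#3 ($1,475): deductible met; 30% of $1,475 = $442.50. Adding that to $7,120.50 gives $7,563, past the $7,525 cap; traveler pays only $7,525 − $7,120.50 = $404.50.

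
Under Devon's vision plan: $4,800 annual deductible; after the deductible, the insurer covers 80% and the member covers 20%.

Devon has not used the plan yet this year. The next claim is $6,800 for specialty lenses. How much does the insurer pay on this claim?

$1,600

Deductible not yet touched, so the first $4,800 of the bill goes to the deductible.
The remaining $2,000 (= $6,800 − $4,800) moves to coinsurance.
20% of $2,000 = $400 falls to the member.
Member responsibility: $4,800 + $400 = $5,200.
The plan picks up $6,800 − $5,200 = $1,600.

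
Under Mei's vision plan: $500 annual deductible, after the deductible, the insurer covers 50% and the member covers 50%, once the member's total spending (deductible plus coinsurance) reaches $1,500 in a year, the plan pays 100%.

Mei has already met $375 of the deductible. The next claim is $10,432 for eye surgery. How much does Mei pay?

$1,125

Remaining deductible: $500 − $375 = $125.
The remaining $10,307 (= $10,432 − $125) moves to coinsurance.
Member's 50% share of $10,307 is $5,153.50.
That puts the member's cost at $125 + $5,153.50 = $5,278.50 before any cap.
Year-to-date out-of-pocket would reach $375 + $5,278.50 = $5,653.50, above the $1,500 maximum, so the member pays only $1,500 − $375 = $1,125.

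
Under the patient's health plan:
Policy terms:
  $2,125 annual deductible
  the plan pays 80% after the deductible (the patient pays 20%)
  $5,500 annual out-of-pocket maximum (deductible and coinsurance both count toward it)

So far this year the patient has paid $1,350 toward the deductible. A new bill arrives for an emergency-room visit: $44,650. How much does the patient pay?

$4,150

Remaining deductible: $2,125 − $1,350 = $775.
After the $775 deductible portion, $44,650 − $775 = $43,875 is subject to coinsurance.
20% of $43,875 = $8,775 falls to the patient.
That puts the patient's cost at $775 + $8,775 = $9,550 before any cap.
Year-to-date out-of-pocket would reach $1,350 + $9,550 = $10,900, above the $5,500 maximum, so the patient pays only $5,500 − $1,350 = $4,150.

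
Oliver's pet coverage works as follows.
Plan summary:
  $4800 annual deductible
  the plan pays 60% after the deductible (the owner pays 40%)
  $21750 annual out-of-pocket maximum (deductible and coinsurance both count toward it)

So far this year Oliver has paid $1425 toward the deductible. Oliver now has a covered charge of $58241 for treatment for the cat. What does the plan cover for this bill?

Deductible still to meet: $4800 − $1425 = $3375.
The remaining $54866 (= $58241 − $3375) moves to coinsurance.
Owner's 40% share of $54866 is $21946.40.
Owner responsibility before any cap: $3375 + $21946.40 = $25321.40.
Year-to-date out-of-pocket would reach $1425 + $25321.40 = $26746.40, above the $21750 maximum, so the owner pays only $21750 − $1425 = $20325.
Insurer pays the balance: $58241 − $20325 = $37916.

$37916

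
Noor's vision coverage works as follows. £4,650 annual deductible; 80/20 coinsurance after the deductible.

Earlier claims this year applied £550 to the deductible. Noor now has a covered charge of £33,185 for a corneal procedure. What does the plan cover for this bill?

Deductible still to meet: £4,650 − £550 = £4,100.
That leaves £33,185 − £4,100 = £29,085 for coinsurance.
20% of £29,085 = £5,817 falls to the member.
That puts the member's cost at £4,100 + £5,817 = £9,917.
Insurer pays the balance: £33,185 − £9,917 = £23,268.

£23,268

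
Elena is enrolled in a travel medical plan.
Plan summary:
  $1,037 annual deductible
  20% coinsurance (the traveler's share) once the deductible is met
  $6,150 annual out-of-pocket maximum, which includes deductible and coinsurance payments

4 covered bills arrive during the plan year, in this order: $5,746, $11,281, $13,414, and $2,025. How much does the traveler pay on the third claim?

Claim 1 — $5,746: $1,037 to deductible, leaving $4,709; coinsurance $4,709 × 20% = $941.80. Traveler pays $1,978.80; OOP now $1,978.80.
Claim 2 — $11,281: deductible already satisfied, so traveler's share is 20% × $11,281 = $2,256.20. Traveler pays $2,256.20; OOP now $4,235.
Claim 3 — $13,414: deductible met; 20% of $13,414 = $2,682.80. OOP would hit $6,917.80 > $6,150, so the cap limits the traveler to $6,150 − $4,235 = $1,915.

$1,915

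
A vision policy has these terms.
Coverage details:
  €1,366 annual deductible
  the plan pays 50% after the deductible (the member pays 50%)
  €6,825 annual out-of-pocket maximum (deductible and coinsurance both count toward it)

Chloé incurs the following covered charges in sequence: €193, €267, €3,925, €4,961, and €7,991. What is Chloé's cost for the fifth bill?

€1,469

Claim 1 — €193: entire amount goes to the deductible. Member pays €193; OOP now €193.
Claim 2 — €267: all of it applies to the deductible. Member pays €267; OOP now €460.
Claim 3 — €3,925: €906 to deductible, leaving €3,019; member's 50% is €1,509.50. Member pays €2,415.50; OOP now €2,875.50.
Claim 4 — €4,961: 50% coinsurance on €4,961 = €2,480.50. Member owes €2,480.50 (running OOP €5,356).
Claim 5 — €7,991: deductible already satisfied, so member's share is 50% × €7,991 = €3,995.50. Adding that to €5,356 gives €9,351.50, past the €6,825 cap; member pays only €6,825 − €5,356 = €1,469.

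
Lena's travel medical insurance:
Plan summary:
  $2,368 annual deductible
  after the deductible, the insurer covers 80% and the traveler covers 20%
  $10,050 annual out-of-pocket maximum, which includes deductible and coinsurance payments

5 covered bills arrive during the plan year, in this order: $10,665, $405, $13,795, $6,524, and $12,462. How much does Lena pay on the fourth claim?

Claim 1 — $10,665: $2,368 finishes the deductible; $8,297 goes to coinsurance; traveler's 20% is $1,659.40. Traveler owes $4,027.40 (running OOP $4,027.40).
Claim 2 — $405: 20% coinsurance on $405 = $81. Traveler pays $81; OOP now $4,108.40.
Claim 3 — $13,795: 20% coinsurance on $13,795 = $2,759. Traveler owes $2,759 (running OOP $6,867.40).
Claim 4 — $6,524: deductible already satisfied, so traveler's share is 20% × $6,524 = $1,304.80. Traveler pays $1,304.80; OOP now $8,172.20.

$1,304.80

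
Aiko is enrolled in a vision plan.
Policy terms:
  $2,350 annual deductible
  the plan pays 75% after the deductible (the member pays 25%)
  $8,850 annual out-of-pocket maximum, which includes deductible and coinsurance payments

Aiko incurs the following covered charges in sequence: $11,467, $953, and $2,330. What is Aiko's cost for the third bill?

#1 ($11,467): $2,350 to deductible, leaving $9,117; coinsurance $9,117 × 25% = $2,279.25. Member pays $4,629.25; OOP now $4,629.25.
#2 ($953): deductible met; 25% of $953 = $238.25. Member pays $238.25; OOP now $4,867.50.
#3 ($2,330): 25% coinsurance on $2,330 = $582.50. Member owes $582.50 (running OOP $5,450).

$582.50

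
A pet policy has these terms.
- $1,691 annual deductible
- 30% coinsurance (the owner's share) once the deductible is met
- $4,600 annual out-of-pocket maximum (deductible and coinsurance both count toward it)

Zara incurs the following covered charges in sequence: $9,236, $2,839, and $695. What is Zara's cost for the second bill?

#1 ($9,236): deductible takes $1,691, $7,545 remains; owner's 30% is $2,263.50. Cost to owner: $3,954.50. OOP to date $3,954.50.
#2 ($2,839): deductible met; 30% of $2,839 = $851.70. Adding that to $3,954.50 gives $4,806.20, past the $4,600 cap; owner pays only $4,600 − $3,954.50 = $645.50.

$645.50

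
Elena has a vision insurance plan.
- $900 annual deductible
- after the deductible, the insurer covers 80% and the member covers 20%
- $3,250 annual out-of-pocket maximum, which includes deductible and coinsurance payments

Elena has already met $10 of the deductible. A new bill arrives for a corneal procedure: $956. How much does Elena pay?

Remaining deductible: $900 − $10 = $890.
The remaining $66 (= $956 − $890) moves to coinsurance.
20% of $66 = $13.20 falls to the member.
That puts the member's cost at $890 + $13.20 = $903.20 before any cap.
Cumulative spending $10 + $903.20 = $913.20 stays under the $3,250 maximum.

$903.20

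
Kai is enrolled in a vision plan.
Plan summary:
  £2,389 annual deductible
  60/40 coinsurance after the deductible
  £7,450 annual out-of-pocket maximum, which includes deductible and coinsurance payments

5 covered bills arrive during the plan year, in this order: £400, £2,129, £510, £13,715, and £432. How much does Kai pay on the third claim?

Claim 1 — £400: fully absorbed by the deductible. Cost to member: £400. OOP to date £400.
Claim 2 — £2,129: £1,989 finishes the deductible; £140 goes to coinsurance; coinsurance £140 × 40% = £56. Member pays £2,045; OOP now £2,445.
Claim 3 — £510: 40% coinsurance on £510 = £204. Member owes £204 (running OOP £2,649).

£204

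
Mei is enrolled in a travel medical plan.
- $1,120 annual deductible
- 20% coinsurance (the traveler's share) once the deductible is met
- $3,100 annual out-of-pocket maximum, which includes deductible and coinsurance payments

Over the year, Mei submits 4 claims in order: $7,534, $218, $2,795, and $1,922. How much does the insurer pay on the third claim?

$2,236

Claim 1 ($7,534): $1,120 finishes the deductible; $6,414 goes to coinsurance; traveler's 20% is $1,282.80. Traveler pays $2,402.80; OOP now $2,402.80. Insurer: $7,534 − $2,402.80 = $5,131.20.
Claim 2 ($218): 20% coinsurance on $218 = $43.60. Traveler pays $43.60; OOP now $2,446.40. Insurer: $218 − $43.60 = $174.40.
Claim 3 ($2,795): deductible already satisfied, so traveler's share is 20% × $2,795 = $559. Traveler pays $559; OOP now $3,005.40. Plan pays $2,795 − $559 = $2,236.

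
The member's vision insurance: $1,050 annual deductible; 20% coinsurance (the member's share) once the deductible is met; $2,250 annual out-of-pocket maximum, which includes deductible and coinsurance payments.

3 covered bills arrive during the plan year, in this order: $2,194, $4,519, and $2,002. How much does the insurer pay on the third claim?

Bill 1, $2,194: $1,050 to deductible, leaving $1,144; 20% of $1,144 = $228.80. Cost to member: $1,278.80. OOP to date $1,278.80. Insurer: $2,194 − $1,278.80 = $915.20.
Bill 2, $4,519: deductible met; 20% of $4,519 = $903.80. Member owes $903.80 (running OOP $2,182.60). Insurer: $4,519 − $903.80 = $3,615.20.
Bill 3, $2,002: 20% coinsurance on $2,002 = $400.40. Adding that to $2,182.60 gives $2,583, past the $2,250 cap; member pays only $2,250 − $2,182.60 = $67.40. Insurer: $2,002 − $67.40 = $1,934.60.

$1,934.60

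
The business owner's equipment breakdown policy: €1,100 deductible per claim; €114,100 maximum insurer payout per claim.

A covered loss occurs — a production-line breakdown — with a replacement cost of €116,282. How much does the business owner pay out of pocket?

€2,182

Less the €1,100 deductible: €116,282 − €1,100 = €115,182.
Since €115,182 > €114,100, the payout is capped at €114,100.
The business owner bears the rest of the original loss: €116,282 − €114,100 = €2,182.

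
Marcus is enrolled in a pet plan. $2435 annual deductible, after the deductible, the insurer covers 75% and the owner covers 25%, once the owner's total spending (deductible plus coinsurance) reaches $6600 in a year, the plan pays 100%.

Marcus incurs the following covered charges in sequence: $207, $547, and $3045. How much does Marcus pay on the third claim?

Claim 1 — $207: all of it applies to the deductible. Owner owes $207 (running OOP $207).
Claim 2 — $547: entire amount goes to the deductible. Cost to owner: $547. OOP to date $754.
Claim 3 — $3045: deductible takes $1681, $1364 remains; 25% of $1364 = $341. Owner pays $2022; OOP now $2776.

$2022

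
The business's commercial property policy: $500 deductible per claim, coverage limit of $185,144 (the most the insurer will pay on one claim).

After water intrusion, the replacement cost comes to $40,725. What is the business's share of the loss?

Less the $500 deductible: $40,725 − $500 = $40,225.
That's under the $185,144 cap, so the insurer reimburses the full $40,225.
Business's share is the uncovered remainder: $40,725 − $40,225 = $500.

$500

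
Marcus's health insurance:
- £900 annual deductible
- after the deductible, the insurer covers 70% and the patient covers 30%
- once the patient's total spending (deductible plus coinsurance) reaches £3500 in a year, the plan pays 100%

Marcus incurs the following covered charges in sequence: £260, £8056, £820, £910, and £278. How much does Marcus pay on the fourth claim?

Claim 1 — £260: all of it applies to the deductible. Patient pays £260; OOP now £260.
Claim 2 — £8056: £640 to deductible, leaving £7416; patient's 30% is £2224.80. Patient owes £2864.80 (running OOP £3124.80).
Claim 3 — £820: deductible met; 30% of £820 = £246. Cost to patient: £246. OOP to date £3370.80.
Claim 4 — £910: deductible met; 30% of £910 = £273. Adding that to £3370.80 gives £3643.80, past the £3500 cap; patient pays only £3500 − £3370.80 = £129.20.

£129.20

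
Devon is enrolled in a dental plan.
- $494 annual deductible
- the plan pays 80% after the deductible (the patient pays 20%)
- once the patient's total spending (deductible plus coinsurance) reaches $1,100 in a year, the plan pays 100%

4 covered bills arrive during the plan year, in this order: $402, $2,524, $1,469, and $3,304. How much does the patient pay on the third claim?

Claim 1 — $402: all of it applies to the deductible. Patient owes $402 (running OOP $402).
Claim 2 — $2,524: deductible takes $92, $2,432 remains; 20% of $2,432 = $486.40. Patient pays $578.40; OOP now $980.40.
Claim 3 — $1,469: deductible already satisfied, so patient's share is 20% × $1,469 = $293.80. Adding that to $980.40 gives $1,274.20, past the $1,100 cap; patient pays only $1,100 − $980.40 = $119.60.

$119.60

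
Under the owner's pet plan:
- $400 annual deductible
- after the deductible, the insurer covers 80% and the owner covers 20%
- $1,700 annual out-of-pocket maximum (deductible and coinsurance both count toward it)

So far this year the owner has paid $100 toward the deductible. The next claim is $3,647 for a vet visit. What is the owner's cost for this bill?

Deductible still to meet: $400 − $100 = $300.
After the $300 deductible portion, $3,647 − $300 = $3,347 is subject to coinsurance.
Owner's 20% share of $3,347 is $669.40.
Owner responsibility before any cap: $300 + $669.40 = $969.40.
Cumulative spending $100 + $969.40 = $1,069.40 stays under the $1,700 maximum.

$969.40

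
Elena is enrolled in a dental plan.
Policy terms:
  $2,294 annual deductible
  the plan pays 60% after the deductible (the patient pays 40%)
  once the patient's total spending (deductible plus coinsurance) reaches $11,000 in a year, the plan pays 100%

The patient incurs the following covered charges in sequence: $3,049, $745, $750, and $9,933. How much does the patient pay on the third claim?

Bill 1, $3,049: $2,294 finishes the deductible; $755 goes to coinsurance; patient's 40% is $302. Cost to patient: $2,596. OOP to date $2,596.
Bill 2, $745: 40% coinsurance on $745 = $298. Cost to patient: $298. OOP to date $2,894.
Bill 3, $750: deductible already satisfied, so patient's share is 40% × $750 = $300. Patient owes $300 (running OOP $3,194).

$300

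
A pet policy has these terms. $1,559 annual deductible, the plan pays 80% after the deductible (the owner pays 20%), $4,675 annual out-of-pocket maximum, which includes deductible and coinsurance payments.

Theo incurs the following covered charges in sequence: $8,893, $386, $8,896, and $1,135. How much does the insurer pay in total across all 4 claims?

$14,635

Claim 1 — $8,893: $1,559 finishes the deductible; $7,334 goes to coinsurance; owner's 20% is $1,466.80. Owner owes $3,025.80 (running OOP $3,025.80). Plan pays $8,893 − $3,025.80 = $5,867.20.
Claim 2 — $386: deductible already satisfied, so owner's share is 20% × $386 = $77.20. Cost to owner: $77.20. OOP to date $3,103. Plan pays $386 − $77.20 = $308.80.
Claim 3 — $8,896: deductible already satisfied, so owner's share is 20% × $8,896 = $1,779.20. Adding that to $3,103 gives $4,882.20, past the $4,675 cap; owner pays only $4,675 − $3,103 = $1,572. Insurer: $8,896 − $1,572 = $7,324.
Claim 4 — $1,135: deductible met; 20% of $1,135 = $227. OOP would hit $4,902 > $4,675, so the cap limits the owner to $4,675 − $4,675 = $0. Insurer: $1,135 − $0 = $1,135.
Insurer total = bills − owner's total = $19,310 − $4,675 = $14,635.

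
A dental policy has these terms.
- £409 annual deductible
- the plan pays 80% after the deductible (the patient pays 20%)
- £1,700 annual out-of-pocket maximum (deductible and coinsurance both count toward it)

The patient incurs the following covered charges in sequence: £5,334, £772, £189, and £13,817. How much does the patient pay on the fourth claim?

#1 (£5,334): £409 finishes the deductible; £4,925 goes to coinsurance; coinsurance £4,925 × 20% = £985. Cost to patient: £1,394. OOP to date £1,394.
#2 (£772): deductible met; 20% of £772 = £154.40. Patient pays £154.40; OOP now £1,548.40.
#3 (£189): deductible met; 20% of £189 = £37.80. Patient pays £37.80; OOP now £1,586.20.
#4 (£13,817): 20% coinsurance on £13,817 = £2,763.40. That would push OOP to £4,349.60, over the £1,700 cap, so patient pays £1,700 − £1,586.20 = £113.80.

£113.80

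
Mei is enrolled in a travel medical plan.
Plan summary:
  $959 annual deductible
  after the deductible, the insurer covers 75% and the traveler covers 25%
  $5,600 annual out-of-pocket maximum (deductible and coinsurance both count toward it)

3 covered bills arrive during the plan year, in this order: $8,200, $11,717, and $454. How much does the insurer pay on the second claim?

$8,886.25

Bill 1, $8,200: $959 to deductible, leaving $7,241; coinsurance $7,241 × 25% = $1,810.25. Traveler owes $2,769.25 (running OOP $2,769.25). Insurer: $8,200 − $2,769.25 = $5,430.75.
Bill 2, $11,717: deductible already satisfied, so traveler's share is 25% × $11,717 = $2,929.25. That would push OOP to $5,698.50, over the $5,600 cap, so traveler pays $5,600 − $2,769.25 = $2,830.75. Plan pays $11,717 − $2,830.75 = $8,886.25.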